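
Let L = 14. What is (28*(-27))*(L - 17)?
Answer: 2268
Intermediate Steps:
(28*(-27))*(L - 17) = (28*(-27))*(14 - 17) = -756*(-3) = 2268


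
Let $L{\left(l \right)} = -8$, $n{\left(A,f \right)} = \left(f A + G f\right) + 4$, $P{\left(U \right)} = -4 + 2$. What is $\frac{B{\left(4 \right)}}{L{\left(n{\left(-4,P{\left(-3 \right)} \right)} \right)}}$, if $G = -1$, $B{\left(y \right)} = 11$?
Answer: $- \frac{11}{8} \approx -1.375$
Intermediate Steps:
$P{\left(U \right)} = -2$
$n{\left(A,f \right)} = 4 - f + A f$ ($n{\left(A,f \right)} = \left(f A - f\right) + 4 = \left(A f - f\right) + 4 = \left(- f + A f\right) + 4 = 4 - f + A f$)
$\frac{B{\left(4 \right)}}{L{\left(n{\left(-4,P{\left(-3 \right)} \right)} \right)}} = \frac{11}{-8} = 11 \left(- \frac{1}{8}\right) = - \frac{11}{8}$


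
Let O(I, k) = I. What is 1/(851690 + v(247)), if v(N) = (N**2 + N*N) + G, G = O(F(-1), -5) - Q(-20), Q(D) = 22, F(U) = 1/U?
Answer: 1/973685 ≈ 1.0270e-6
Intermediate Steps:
G = -23 (G = 1/(-1) - 1*22 = -1 - 22 = -23)
v(N) = -23 + 2*N**2 (v(N) = (N**2 + N*N) - 23 = (N**2 + N**2) - 23 = 2*N**2 - 23 = -23 + 2*N**2)
1/(851690 + v(247)) = 1/(851690 + (-23 + 2*247**2)) = 1/(851690 + (-23 + 2*61009)) = 1/(851690 + (-23 + 122018)) = 1/(851690 + 121995) = 1/973685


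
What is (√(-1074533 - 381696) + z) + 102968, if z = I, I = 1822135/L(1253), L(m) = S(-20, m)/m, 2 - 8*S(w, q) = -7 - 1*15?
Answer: 2283444059/3 + I*√1456229 ≈ 7.6115e+8 + 1206.7*I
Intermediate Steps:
S(w, q) = 3 (S(w, q) = ¼ - (-7 - 1*15)/8 = ¼ - (-7 - 15)/8 = ¼ - ⅛*(-22) = ¼ + 11/4 = 3)
L(m) = 3/m
I = 2283135155/3 (I = 1822135/((3/1253)) = 1822135/((3*(1/1253))) = 1822135/(3/1253) = 1822135*(1253/3) = 2283135155/3 ≈ 7.6104e+8)
z = 2283135155/3 ≈ 7.6104e+8
(√(-1074533 - 381696) + z) + 102968 = (√(-1074533 - 381696) + 2283135155/3) + 102968 = (√(-1456229) + 2283135155/3) + 102968 = (I*√1456229 + 2283135155/3) + 102968 = (2283135155/3 + I*√1456229) + 102968 = 2283444059/3 + I*√1456229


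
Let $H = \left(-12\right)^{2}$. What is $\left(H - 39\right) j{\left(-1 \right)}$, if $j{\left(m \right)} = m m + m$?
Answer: $0$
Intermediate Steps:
$H = 144$
$j{\left(m \right)} = m + m^{2}$ ($j{\left(m \right)} = m^{2} + m = m + m^{2}$)
$\left(H - 39\right) j{\left(-1 \right)} = \left(144 - 39\right) \left(- (1 - 1)\right) = 105 \left(\left(-1\right) 0\right) = 105 \cdot 0 = 0$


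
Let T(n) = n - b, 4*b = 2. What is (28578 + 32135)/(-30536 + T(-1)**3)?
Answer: -485704/244315 ≈ -1.9880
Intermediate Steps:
b = 1/2 (b = (1/4)*2 = 1/2 ≈ 0.50000)
T(n) = -1/2 + n (T(n) = n - 1*1/2 = n - 1/2 = -1/2 + n)
(28578 + 32135)/(-30536 + T(-1)**3) = (28578 + 32135)/(-30536 + (-1/2 - 1)**3) = 60713/(-30536 + (-3/2)**3) = 60713/(-30536 - 27/8) = 60713/(-244315/8) = 60713*(-8/244315) = -485704/244315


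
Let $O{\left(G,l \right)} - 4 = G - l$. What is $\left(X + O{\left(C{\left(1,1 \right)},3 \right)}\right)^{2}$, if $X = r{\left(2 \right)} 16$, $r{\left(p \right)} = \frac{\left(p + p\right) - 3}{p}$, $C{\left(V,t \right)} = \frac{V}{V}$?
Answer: $100$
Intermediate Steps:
$C{\left(V,t \right)} = 1$
$r{\left(p \right)} = \frac{-3 + 2 p}{p}$ ($r{\left(p \right)} = \frac{2 p - 3}{p} = \frac{-3 + 2 p}{p}$)
$O{\left(G,l \right)} = 4 + G - l$ ($O{\left(G,l \right)} = 4 + \left(G - l\right) = 4 + G - l$)
$X = 8$ ($X = \left(2 - \frac{3}{2}\right) 16 = \frac{1}{2} \cdot 16 = 8$)
$\left(X + O{\left(C{\left(1,1 \right)},3 \right)}\right)^{2} = \left(8 + \left(4 + 1 - 3\right)\right)^{2} = \left(8 + 2\right)^{2} = 10^{2} = 100$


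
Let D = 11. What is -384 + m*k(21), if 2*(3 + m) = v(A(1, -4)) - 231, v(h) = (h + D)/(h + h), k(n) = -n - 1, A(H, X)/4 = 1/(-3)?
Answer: 18103/8 ≈ 2262.9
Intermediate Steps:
A(H, X) = -4/3 (A(H, X) = 4/(-3) = 4*(-⅓) = -4/3)
k(n) = -1 - n
v(h) = (11 + h)/(2*h) (v(h) = (h + 11)/(h + h) = (11 + h)/((2*h)) = (11 + h)*(1/(2*h)) = (11 + h)/(2*h))
m = -1925/16 (m = -3 + ((11 - 4/3)/(2*(-4/3)) - 231)/2 = -3 + ((½)*(-¾)*(29/3) - 231)/2 = -3 + (-29/8 - 231)/2 = -3 + (½)*(-1877/8) = -3 - 1877/16 = -1925/16 ≈ -120.31)
-384 + m*k(21) = -384 - 1925*(-1 - 1*21)/16 = -384 - 1925*(-1 - 21)/16 = -384 - 1925/16*(-22) = -384 + 21175/8 = 18103/8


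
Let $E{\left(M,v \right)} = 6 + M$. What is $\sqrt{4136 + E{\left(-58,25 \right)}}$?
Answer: $2 \sqrt{1021} \approx 63.906$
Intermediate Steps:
$\sqrt{4136 + E{\left(-58,25 \right)}} = \sqrt{4136 + \left(6 - 58\right)} = \sqrt{4136 - 52} = \sqrt{4084} = 2 \sqrt{1021}$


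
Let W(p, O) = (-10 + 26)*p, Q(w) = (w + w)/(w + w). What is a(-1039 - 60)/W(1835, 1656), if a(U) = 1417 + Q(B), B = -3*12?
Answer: 709/14680 ≈ 0.048297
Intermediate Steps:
B = -36
Q(w) = 1 (Q(w) = (2*w)/((2*w)) = (2*w)*(1/(2*w)) = 1)
W(p, O) = 16*p
a(U) = 1418 (a(U) = 1417 + 1 = 1418)
a(-1039 - 60)/W(1835, 1656) = 1418/((16*1835)) = 1418/29360 = 1418*(1/29360) = 709/14680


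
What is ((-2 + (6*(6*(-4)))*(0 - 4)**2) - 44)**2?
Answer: 5522500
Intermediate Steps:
((-2 + (6*(6*(-4)))*(0 - 4)**2) - 44)**2 = ((-2 + (6*(-24))*(-4)**2) - 44)**2 = ((-2 - 144*16) - 44)**2 = ((-2 - 2304) - 44)**2 = (-2306 - 44)**2 = (-2350)**2 = 5522500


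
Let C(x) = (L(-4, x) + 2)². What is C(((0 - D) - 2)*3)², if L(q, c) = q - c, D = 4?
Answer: 65536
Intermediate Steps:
C(x) = (-2 - x)² (C(x) = ((-4 - x) + 2)² = (-2 - x)²)
C(((0 - D) - 2)*3)² = ((2 + ((0 - 1*4) - 2)*3)²)² = ((2 + ((0 - 4) - 2)*3)²)² = ((2 + (-4 - 2)*3)²)² = ((2 - 6*3)²)² = ((2 - 18)²)² = ((-16)²)² = 256² = 65536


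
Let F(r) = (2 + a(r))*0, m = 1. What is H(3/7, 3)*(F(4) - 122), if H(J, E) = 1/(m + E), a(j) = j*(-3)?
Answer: -61/2 ≈ -30.500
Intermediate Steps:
a(j) = -3*j
H(J, E) = 1/(1 + E)
F(r) = 0 (F(r) = (2 - 3*r)*0 = 0)
H(3/7, 3)*(F(4) - 122) = (0 - 122)/(1 + 3) = -122/4 = (1/4)*(-122) = -61/2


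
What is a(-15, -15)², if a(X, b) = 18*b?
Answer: 72900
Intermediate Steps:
a(-15, -15)² = (18*(-15))² = (-270)² = 72900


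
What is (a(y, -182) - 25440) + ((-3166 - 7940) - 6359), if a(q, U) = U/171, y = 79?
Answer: -7336937/171 ≈ -42906.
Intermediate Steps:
a(q, U) = U/171 (a(q, U) = U*(1/171) = U/171)
(a(y, -182) - 25440) + ((-3166 - 7940) - 6359) = ((1/171)*(-182) - 25440) + ((-3166 - 7940) - 6359) = (-182/171 - 25440) + (-11106 - 6359) = -4350422/171 - 17465 = -7336937/171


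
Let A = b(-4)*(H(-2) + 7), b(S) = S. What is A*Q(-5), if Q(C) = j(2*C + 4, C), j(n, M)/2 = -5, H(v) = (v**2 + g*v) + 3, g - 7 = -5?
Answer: 400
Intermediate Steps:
g = 2 (g = 7 - 5 = 2)
H(v) = 3 + v**2 + 2*v (H(v) = (v**2 + 2*v) + 3 = 3 + v**2 + 2*v)
j(n, M) = -10 (j(n, M) = 2*(-5) = -10)
A = -40 (A = -4*((3 + (-2)**2 + 2*(-2)) + 7) = -4*((3 + 4 - 4) + 7) = -4*(3 + 7) = -4*10 = -40)
Q(C) = -10
A*Q(-5) = -40*(-10) = 400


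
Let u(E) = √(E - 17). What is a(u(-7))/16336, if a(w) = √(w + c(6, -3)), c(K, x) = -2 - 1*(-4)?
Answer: √(2 + 2*I*√6)/16336 ≈ 0.00011688 + 7.853e-5*I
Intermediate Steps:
c(K, x) = 2 (c(K, x) = -2 + 4 = 2)
u(E) = √(-17 + E)
a(w) = √(2 + w) (a(w) = √(w + 2) = √(2 + w))
a(u(-7))/16336 = √(2 + √(-17 - 7))/16336 = √(2 + √(-24))*(1/16336) = √(2 + 2*I*√6)*(1/16336) = √(2 + 2*I*√6)/16336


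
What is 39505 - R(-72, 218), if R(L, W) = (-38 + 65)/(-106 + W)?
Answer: 4424533/112 ≈ 39505.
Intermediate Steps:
R(L, W) = 27/(-106 + W)
39505 - R(-72, 218) = 39505 - 27/(-106 + 218) = 39505 - 27/112 = 4424533/112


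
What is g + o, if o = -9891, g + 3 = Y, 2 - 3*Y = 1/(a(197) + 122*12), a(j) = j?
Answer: -16432827/1661 ≈ -9893.3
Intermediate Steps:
Y = 1107/1661 (Y = 2/3 - 1/(3*(197 + 122*12)) = 2/3 - 1/(3*(197 + 1464)) = 2/3 - 1/3/1661 = 2/3 - 1/3*1/1661 = 2/3 - 1/4983 = 1107/1661 ≈ 0.66647)
g = -3876/1661 (g = -3 + 1107/1661 = -3876/1661 ≈ -2.3335)
g + o = -3876/1661 - 9891 = -16432827/1661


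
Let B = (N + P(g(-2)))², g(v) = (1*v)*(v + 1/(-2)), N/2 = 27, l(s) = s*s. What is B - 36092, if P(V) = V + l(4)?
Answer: -30467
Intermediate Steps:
l(s) = s²
N = 54 (N = 2*27 = 54)
g(v) = v*(-½ + v) (g(v) = v*(v - ½) = v*(-½ + v))
P(V) = 16 + V (P(V) = V + 4² = V + 16 = 16 + V)
B = 5625 (B = (54 + (16 - 2*(-½ - 2)))² = (54 + (16 - 2*(-5/2)))² = (54 + (16 + 5))² = (54 + 21)² = 75² = 5625)
B - 36092 = 5625 - 36092 = -30467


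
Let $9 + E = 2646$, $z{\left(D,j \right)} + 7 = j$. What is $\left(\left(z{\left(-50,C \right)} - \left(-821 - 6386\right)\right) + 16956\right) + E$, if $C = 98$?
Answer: $26891$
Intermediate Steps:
$z{\left(D,j \right)} = -7 + j$
$E = 2637$ ($E = -9 + 2646 = 2637$)
$\left(\left(z{\left(-50,C \right)} - \left(-821 - 6386\right)\right) + 16956\right) + E = \left(\left(\left(-7 + 98\right) - \left(-821 - 6386\right)\right) + 16956\right) + 2637 = \left(\left(91 - \left(-821 - 6386\right)\right) + 16956\right) + 2637 = \left(\left(91 - -7207\right) + 16956\right) + 2637 = \left(\left(91 + 7207\right) + 16956\right) + 2637 = \left(7298 + 16956\right) + 2637 = 24254 + 2637 = 26891$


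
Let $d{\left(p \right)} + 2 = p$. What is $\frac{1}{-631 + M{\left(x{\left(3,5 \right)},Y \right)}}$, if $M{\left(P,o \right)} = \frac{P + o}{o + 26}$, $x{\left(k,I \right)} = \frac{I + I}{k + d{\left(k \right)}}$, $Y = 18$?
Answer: $- \frac{88}{55487} \approx -0.001586$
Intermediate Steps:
$d{\left(p \right)} = -2 + p$
$x{\left(k,I \right)} = \frac{2 I}{-2 + 2 k}$ ($x{\left(k,I \right)} = \frac{I + I}{k + \left(-2 + k\right)} = \frac{2 I}{-2 + 2 k}$)
$M{\left(P,o \right)} = \frac{P + o}{26 + o}$
$\frac{1}{-631 + M{\left(x{\left(3,5 \right)},Y \right)}} = \frac{1}{-631 + \frac{\frac{5}{-1 + 3} + 18}{26 + 18}} = \frac{1}{-631 + \frac{\frac{5}{2} + 18}{44}} = \frac{1}{-631 + \frac{1}{44} \cdot \frac{41}{2}} = \frac{1}{-631 + \frac{41}{88}} = \frac{1}{- \frac{55487}{88}} = - \frac{88}{55487}$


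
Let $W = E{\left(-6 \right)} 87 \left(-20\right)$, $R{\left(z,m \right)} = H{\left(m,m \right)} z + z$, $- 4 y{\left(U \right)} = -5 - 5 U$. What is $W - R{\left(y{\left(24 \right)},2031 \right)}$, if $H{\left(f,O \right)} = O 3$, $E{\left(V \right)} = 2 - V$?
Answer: $- \frac{408715}{2} \approx -2.0436 \cdot 10^{5}$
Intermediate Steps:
$H{\left(f,O \right)} = 3 O$
$y{\left(U \right)} = \frac{5}{4} + \frac{5 U}{4}$ ($y{\left(U \right)} = - \frac{-5 - 5 U}{4} = \frac{5}{4} + \frac{5 U}{4}$)
$R{\left(z,m \right)} = z + 3 m z$ ($R{\left(z,m \right)} = 3 m z + z = z + 3 m z$)
$W = -13920$ ($W = \left(2 - -6\right) 87 \left(-20\right) = \left(2 + 6\right) 87 \left(-20\right) = 8 \cdot 87 \left(-20\right) = 696 \left(-20\right) = -13920$)
$W - R{\left(y{\left(24 \right)},2031 \right)} = -13920 - \left(\frac{5}{4} + \frac{5}{4} \cdot 24\right) \left(1 + 3 \cdot 2031\right) = -13920 - \left(\frac{5}{4} + 30\right) \left(1 + 6093\right) = -13920 - \frac{125}{4} \cdot 6094 = -13920 - \frac{380875}{2} = - \frac{408715}{2}$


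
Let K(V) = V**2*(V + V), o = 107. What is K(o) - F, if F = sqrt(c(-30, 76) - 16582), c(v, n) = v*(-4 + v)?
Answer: 2450086 - I*sqrt(15562) ≈ 2.4501e+6 - 124.75*I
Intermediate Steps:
K(V) = 2*V**3 (K(V) = V**2*(2*V) = 2*V**3)
F = I*sqrt(15562) (F = sqrt(-30*(-4 - 30) - 16582) = sqrt(-30*(-34) - 16582) = sqrt(1020 - 16582) = sqrt(-15562) = I*sqrt(15562) ≈ 124.75*I)
K(o) - F = 2*107**3 - I*sqrt(15562) = 2*1225043 - I*sqrt(15562) = 2450086 - I*sqrt(15562)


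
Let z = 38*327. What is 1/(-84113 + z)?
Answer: -1/71687 ≈ -1.3950e-5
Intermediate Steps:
z = 12426
1/(-84113 + z) = 1/(-84113 + 12426) = 1/(-71687) = -1/71687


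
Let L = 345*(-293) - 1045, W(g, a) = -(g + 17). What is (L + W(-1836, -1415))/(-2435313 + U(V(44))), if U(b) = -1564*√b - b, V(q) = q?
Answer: 244293096027/5930856089225 - 313772808*√11/5930856089225 ≈ 0.041015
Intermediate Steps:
W(g, a) = -17 - g (W(g, a) = -(17 + g) = -17 - g)
L = -102130 (L = -101085 - 1045 = -102130)
U(b) = -b - 1564*√b
(L + W(-1836, -1415))/(-2435313 + U(V(44))) = (-102130 + (-17 - 1*(-1836)))/(-2435313 + (-1*44 - 3128*√11)) = (-102130 + (-17 + 1836))/(-2435313 + (-44 - 3128*√11)) = (-102130 + 1819)/(-2435313 + (-44 - 3128*√11)) = -100311/(-2435357 - 3128*√11)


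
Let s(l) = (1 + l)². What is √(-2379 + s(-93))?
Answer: √6085 ≈ 78.006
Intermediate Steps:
√(-2379 + s(-93)) = √(-2379 + (1 - 93)²) = √(-2379 + (-92)²) = √(-2379 + 8464) = √6085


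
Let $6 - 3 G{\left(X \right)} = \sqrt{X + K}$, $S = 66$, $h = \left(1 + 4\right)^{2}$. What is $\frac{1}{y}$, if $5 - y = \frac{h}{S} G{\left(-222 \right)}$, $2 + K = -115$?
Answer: $\frac{11088}{61165} - \frac{66 i \sqrt{339}}{12233} \approx 0.18128 - 0.099337 i$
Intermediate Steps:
$K = -117$ ($K = -2 - 115 = -117$)
$h = 25$ ($h = 5^{2} = 25$)
$G{\left(X \right)} = 2 - \frac{\sqrt{-117 + X}}{3}$ ($G{\left(X \right)} = 2 - \frac{\sqrt{X - 117}}{3} = 2 - \frac{\sqrt{-117 + X}}{3}$)
$y = \frac{140}{33} + \frac{25 i \sqrt{339}}{198}$ ($y = 5 - \frac{25}{66} \left(2 - \frac{\sqrt{-117 - 222}}{3}\right) = 5 - 25 \cdot \frac{1}{66} \left(2 - \frac{\sqrt{-339}}{3}\right) = 5 - \frac{25 \left(2 - \frac{i \sqrt{339}}{3}\right)}{66} = 5 - \left(\frac{25}{33} - \frac{25 i \sqrt{339}}{198}\right) = \frac{140}{33} + \frac{25 i \sqrt{339}}{198} \approx 4.2424 + 2.3247 i$)
$\frac{1}{y} = \frac{1}{\frac{140}{33} + \frac{25 i \sqrt{339}}{198}}$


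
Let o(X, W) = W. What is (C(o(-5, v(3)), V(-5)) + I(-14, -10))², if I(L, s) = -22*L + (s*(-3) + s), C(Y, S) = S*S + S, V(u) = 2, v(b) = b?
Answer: 111556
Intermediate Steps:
C(Y, S) = S + S² (C(Y, S) = S² + S = S + S²)
I(L, s) = -22*L - 2*s (I(L, s) = -22*L + (-3*s + s) = -22*L - 2*s)
(C(o(-5, v(3)), V(-5)) + I(-14, -10))² = (2*(1 + 2) + (-22*(-14) - 2*(-10)))² = (2*3 + (308 + 20))² = (6 + 328)² = 334² = 111556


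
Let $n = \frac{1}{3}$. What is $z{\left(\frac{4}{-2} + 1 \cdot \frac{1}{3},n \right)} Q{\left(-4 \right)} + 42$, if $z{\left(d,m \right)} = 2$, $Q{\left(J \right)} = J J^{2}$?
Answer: $-86$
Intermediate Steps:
$n = \frac{1}{3} \approx 0.33333$
$Q{\left(J \right)} = J^{3}$
$z{\left(\frac{4}{-2} + 1 \cdot \frac{1}{3},n \right)} Q{\left(-4 \right)} + 42 = 2 \left(-4\right)^{3} + 42 = 2 \left(-64\right) + 42 = -128 + 42 = -86$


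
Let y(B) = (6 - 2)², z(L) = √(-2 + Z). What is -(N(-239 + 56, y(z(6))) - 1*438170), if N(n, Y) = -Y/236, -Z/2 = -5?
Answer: 25852034/59 ≈ 4.3817e+5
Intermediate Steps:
Z = 10 (Z = -2*(-5) = 10)
z(L) = 2*√2 (z(L) = √(-2 + 10) = √8 = 2*√2)
y(B) = 16 (y(B) = 4² = 16)
N(n, Y) = -Y/236 (N(n, Y) = -Y*(1/236) = -Y/236)
-(N(-239 + 56, y(z(6))) - 1*438170) = -(-1/236*16 - 1*438170) = -(-4/59 - 438170) = -1*(-25852034/59) = 25852034/59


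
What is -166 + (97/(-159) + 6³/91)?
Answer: -2376337/14469 ≈ -164.24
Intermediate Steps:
-166 + (97/(-159) + 6³/91) = -166 + (97*(-1/159) + 216*(1/91)) = -166 + (-97/159 + 216/91) = -166 + 25517/14469 = -2376337/14469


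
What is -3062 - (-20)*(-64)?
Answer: -4342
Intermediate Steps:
-3062 - (-20)*(-64) = -3062 - 1*1280 = -3062 - 1280 = -4342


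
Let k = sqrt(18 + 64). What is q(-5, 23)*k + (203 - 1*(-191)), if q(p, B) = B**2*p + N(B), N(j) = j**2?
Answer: 394 - 2116*sqrt(82) ≈ -18767.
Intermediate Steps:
k = sqrt(82) ≈ 9.0554
q(p, B) = B**2 + p*B**2 (q(p, B) = B**2*p + B**2 = p*B**2 + B**2 = B**2 + p*B**2)
q(-5, 23)*k + (203 - 1*(-191)) = (23**2*(1 - 5))*sqrt(82) + (203 - 1*(-191)) = (529*(-4))*sqrt(82) + (203 + 191) = -2116*sqrt(82) + 394 = 394 - 2116*sqrt(82)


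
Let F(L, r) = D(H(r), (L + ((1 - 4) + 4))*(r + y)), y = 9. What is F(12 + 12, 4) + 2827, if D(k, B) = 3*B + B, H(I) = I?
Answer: 4127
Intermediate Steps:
D(k, B) = 4*B
F(L, r) = 4*(1 + L)*(9 + r) (F(L, r) = 4*((L + ((1 - 4) + 4))*(r + 9)) = 4*((L + (-3 + 4))*(9 + r)) = 4*((L + 1)*(9 + r)) = 4*((1 + L)*(9 + r)) = 4*(1 + L)*(9 + r))
F(12 + 12, 4) + 2827 = (36 + 4*4 + 36*(12 + 12) + 4*(12 + 12)*4) + 2827 = (36 + 16 + 36*24 + 4*24*4) + 2827 = (36 + 16 + 864 + 384) + 2827 = 1300 + 2827 = 4127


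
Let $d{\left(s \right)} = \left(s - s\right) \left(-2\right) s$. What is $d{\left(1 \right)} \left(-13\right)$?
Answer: $0$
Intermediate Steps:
$d{\left(s \right)} = 0$ ($d{\left(s \right)} = 0 \left(-2\right) s = 0 s = 0$)
$d{\left(1 \right)} \left(-13\right) = 0 \left(-13\right) = 0$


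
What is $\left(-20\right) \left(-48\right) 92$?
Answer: $88320$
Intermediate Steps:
$\left(-20\right) \left(-48\right) 92 = 960 \cdot 92 = 88320$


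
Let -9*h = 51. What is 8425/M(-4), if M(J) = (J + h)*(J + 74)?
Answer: -5055/406 ≈ -12.451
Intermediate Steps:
h = -17/3 (h = -⅑*51 = -17/3 ≈ -5.6667)
M(J) = (74 + J)*(-17/3 + J) (M(J) = (J - 17/3)*(J + 74) = (-17/3 + J)*(74 + J) = (74 + J)*(-17/3 + J))
8425/M(-4) = 8425/(-1258/3 + (-4)² + (205/3)*(-4)) = 8425/(-1258/3 + 16 - 820/3) = 8425/(-2030/3) = 8425*(-3/2030) = -5055/406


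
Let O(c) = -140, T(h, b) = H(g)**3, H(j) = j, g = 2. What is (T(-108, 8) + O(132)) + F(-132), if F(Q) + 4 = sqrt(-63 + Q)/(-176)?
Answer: -136 - I*sqrt(195)/176 ≈ -136.0 - 0.079342*I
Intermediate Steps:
T(h, b) = 8 (T(h, b) = 2**3 = 8)
F(Q) = -4 - sqrt(-63 + Q)/176 (F(Q) = -4 + sqrt(-63 + Q)/(-176) = -4 + sqrt(-63 + Q)*(-1/176) = -4 - sqrt(-63 + Q)/176)
(T(-108, 8) + O(132)) + F(-132) = (8 - 140) + (-4 - sqrt(-63 - 132)/176) = -132 + (-4 - I*sqrt(195)/176) = -136 - I*sqrt(195)/176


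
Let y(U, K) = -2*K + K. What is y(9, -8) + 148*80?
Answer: 11848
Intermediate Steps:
y(U, K) = -K
y(9, -8) + 148*80 = -1*(-8) + 148*80 = 8 + 11840 = 11848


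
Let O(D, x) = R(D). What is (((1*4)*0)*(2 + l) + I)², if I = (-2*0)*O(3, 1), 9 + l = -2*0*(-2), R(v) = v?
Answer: 0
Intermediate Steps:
O(D, x) = D
l = -9 (l = -9 - 2*0*(-2) = -9 + 0*(-2) = -9 + 0 = -9)
I = 0 (I = -2*0*3 = 0*3 = 0)
(((1*4)*0)*(2 + l) + I)² = (((1*4)*0)*(2 - 9) + 0)² = ((4*0)*(-7) + 0)² = (0*(-7) + 0)² = (0 + 0)² = 0² = 0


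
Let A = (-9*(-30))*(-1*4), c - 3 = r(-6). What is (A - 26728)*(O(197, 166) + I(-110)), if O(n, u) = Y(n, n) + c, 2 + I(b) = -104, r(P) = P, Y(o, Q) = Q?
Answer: -2447104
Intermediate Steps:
c = -3 (c = 3 - 6 = -3)
I(b) = -106 (I(b) = -2 - 104 = -106)
O(n, u) = -3 + n (O(n, u) = n - 3 = -3 + n)
A = -1080 (A = 270*(-4) = -1080)
(A - 26728)*(O(197, 166) + I(-110)) = (-1080 - 26728)*((-3 + 197) - 106) = -27808*(194 - 106) = -27808*88 = -2447104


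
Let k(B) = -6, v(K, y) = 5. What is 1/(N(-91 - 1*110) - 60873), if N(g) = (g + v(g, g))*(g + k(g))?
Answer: -1/20301 ≈ -4.9259e-5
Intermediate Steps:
N(g) = (-6 + g)*(5 + g) (N(g) = (g + 5)*(g - 6) = (5 + g)*(-6 + g) = (-6 + g)*(5 + g))
1/(N(-91 - 1*110) - 60873) = 1/((-30 + (-91 - 1*110)² - (-91 - 1*110)) - 60873) = 1/((-30 + (-91 - 110)² - (-91 - 110)) - 60873) = 1/((-30 + (-201)² - 1*(-201)) - 60873) = 1/((-30 + 40401 + 201) - 60873) = 1/(40572 - 60873) = 1/(-20301) = -1/20301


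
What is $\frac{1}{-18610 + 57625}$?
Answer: $\frac{1}{39015} \approx 2.5631 \cdot 10^{-5}$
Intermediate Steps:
$\frac{1}{-18610 + 57625} = \frac{1}{39015}$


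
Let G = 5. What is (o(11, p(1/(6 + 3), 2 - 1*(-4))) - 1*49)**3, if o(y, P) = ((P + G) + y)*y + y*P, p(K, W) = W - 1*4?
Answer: 5000211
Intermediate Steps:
p(K, W) = -4 + W (p(K, W) = W - 4 = -4 + W)
o(y, P) = P*y + y*(5 + P + y) (o(y, P) = ((P + 5) + y)*y + y*P = ((5 + P) + y)*y + P*y = (5 + P + y)*y + P*y = y*(5 + P + y) + P*y = P*y + y*(5 + P + y))
(o(11, p(1/(6 + 3), 2 - 1*(-4))) - 1*49)**3 = (11*(5 + 11 + 2*(-4 + (2 - 1*(-4)))) - 1*49)**3 = (11*(5 + 11 + 2*(-4 + (2 + 4))) - 49)**3 = (11*(5 + 11 + 2*(-4 + 6)) - 49)**3 = (11*(5 + 11 + 2*2) - 49)**3 = (11*(5 + 11 + 4) - 49)**3 = (11*20 - 49)**3 = (220 - 49)**3 = 171**3 = 5000211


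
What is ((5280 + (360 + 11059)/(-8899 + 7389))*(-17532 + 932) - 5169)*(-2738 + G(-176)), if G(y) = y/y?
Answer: 36174033943523/151 ≈ 2.3956e+11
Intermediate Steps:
G(y) = 1
((5280 + (360 + 11059)/(-8899 + 7389))*(-17532 + 932) - 5169)*(-2738 + G(-176)) = ((5280 + (360 + 11059)/(-8899 + 7389))*(-17532 + 932) - 5169)*(-2738 + 1) = ((5280 + 11419/(-1510))*(-16600) - 5169)*(-2737) = ((5280 + 11419*(-1/1510))*(-16600) - 5169)*(-2737) = ((5280 - 11419/1510)*(-16600) - 5169)*(-2737) = ((7961381/1510)*(-16600) - 5169)*(-2737) = (-13215892460/151 - 5169)*(-2737) = -13216672979/151*(-2737) = 36174033943523/151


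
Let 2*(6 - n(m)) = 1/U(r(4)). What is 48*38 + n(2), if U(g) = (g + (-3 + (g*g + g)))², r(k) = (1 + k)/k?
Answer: 528742/289 ≈ 1829.6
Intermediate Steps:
r(k) = (1 + k)/k
U(g) = (-3 + g² + 2*g)² (U(g) = (g + (-3 + (g² + g)))² = (g + (-3 + (g + g²)))² = (g + (-3 + g + g²))² = (-3 + g² + 2*g)²)
n(m) = 1606/289 (n(m) = 6 - 1/(2*(-3 + ((1 + 4)/4)² + 2*((1 + 4)/4))²) = 6 - 1/(2*(-3 + ((¼)*5)² + 2*((¼)*5))²) = 6 - 1/(2*(-3 + (5/4)² + 2*(5/4))²) = 6 - 1/(2*(-3 + 25/16 + 5/2)²) = 6 - 1/(2*((17/16)²)) = 6 - 1/(2*289/256) = 6 - ½*256/289 = 6 - 128/289 = 1606/289)
48*38 + n(2) = 48*38 + 1606/289 = 1824 + 1606/289 = 528742/289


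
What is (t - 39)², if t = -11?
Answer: 2500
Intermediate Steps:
(t - 39)² = (-11 - 39)² = (-50)² = 2500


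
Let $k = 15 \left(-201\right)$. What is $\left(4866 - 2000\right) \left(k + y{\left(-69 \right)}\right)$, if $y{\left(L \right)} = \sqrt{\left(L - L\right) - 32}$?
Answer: $-8640990 + 11464 i \sqrt{2} \approx -8.641 \cdot 10^{6} + 16213.0 i$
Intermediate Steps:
$k = -3015$
$y{\left(L \right)} = 4 i \sqrt{2}$ ($y{\left(L \right)} = \sqrt{0 - 32} = \sqrt{-32} = 4 i \sqrt{2}$)
$\left(4866 - 2000\right) \left(k + y{\left(-69 \right)}\right) = \left(4866 - 2000\right) \left(-3015 + 4 i \sqrt{2}\right) = 2866 \left(-3015 + 4 i \sqrt{2}\right) = -8640990 + 11464 i \sqrt{2}$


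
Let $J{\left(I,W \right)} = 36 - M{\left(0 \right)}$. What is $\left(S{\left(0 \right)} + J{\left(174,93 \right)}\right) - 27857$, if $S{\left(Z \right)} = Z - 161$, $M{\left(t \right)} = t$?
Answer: $-27982$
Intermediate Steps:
$S{\left(Z \right)} = -161 + Z$
$J{\left(I,W \right)} = 36$ ($J{\left(I,W \right)} = 36 - 0 = 36 + 0 = 36$)
$\left(S{\left(0 \right)} + J{\left(174,93 \right)}\right) - 27857 = \left(\left(-161 + 0\right) + 36\right) - 27857 = \left(-161 + 36\right) - 27857 = -125 - 27857 = -27982$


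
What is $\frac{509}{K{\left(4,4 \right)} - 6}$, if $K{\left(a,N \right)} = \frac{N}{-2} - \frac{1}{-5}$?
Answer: $- \frac{2545}{39} \approx -65.256$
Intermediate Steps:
$K{\left(a,N \right)} = \frac{1}{5} - \frac{N}{2}$ ($K{\left(a,N \right)} = N \left(- \frac{1}{2}\right) - - \frac{1}{5} = - \frac{N}{2} + \frac{1}{5} = \frac{1}{5} - \frac{N}{2}$)
$\frac{509}{K{\left(4,4 \right)} - 6} = \frac{509}{\left(\frac{1}{5} - 2\right) - 6} = \frac{509}{- \frac{9}{5} - 6} = \frac{509}{- \frac{39}{5}} = 509 \left(- \frac{5}{39}\right) = - \frac{2545}{39}$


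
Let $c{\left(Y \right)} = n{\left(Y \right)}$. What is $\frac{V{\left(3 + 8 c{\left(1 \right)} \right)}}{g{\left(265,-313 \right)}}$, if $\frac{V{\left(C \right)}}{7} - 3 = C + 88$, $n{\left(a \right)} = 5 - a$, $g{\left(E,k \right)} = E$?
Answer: $\frac{882}{265} \approx 3.3283$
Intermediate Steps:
$c{\left(Y \right)} = 5 - Y$
$V{\left(C \right)} = 637 + 7 C$ ($V{\left(C \right)} = 21 + 7 \left(C + 88\right) = 21 + 7 \left(88 + C\right) = 21 + \left(616 + 7 C\right) = 637 + 7 C$)
$\frac{V{\left(3 + 8 c{\left(1 \right)} \right)}}{g{\left(265,-313 \right)}} = \frac{637 + 7 \left(3 + 8 \left(5 - 1\right)\right)}{265} = \left(637 + 7 \left(3 + 8 \left(5 - 1\right)\right)\right) \frac{1}{265} = \left(637 + 7 \left(3 + 8 \cdot 4\right)\right) \frac{1}{265} = \left(637 + 7 \left(3 + 32\right)\right) \frac{1}{265} = \left(637 + 7 \cdot 35\right) \frac{1}{265} = \left(637 + 245\right) \frac{1}{265} = 882 \cdot \frac{1}{265} = \frac{882}{265}$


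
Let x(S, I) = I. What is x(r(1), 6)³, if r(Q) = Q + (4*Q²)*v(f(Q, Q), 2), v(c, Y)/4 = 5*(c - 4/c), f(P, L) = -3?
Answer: 216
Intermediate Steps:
v(c, Y) = -80/c + 20*c (v(c, Y) = 4*(5*(c - 4/c)) = 4*(-20/c + 5*c) = -80/c + 20*c)
r(Q) = Q - 400*Q²/3 (r(Q) = Q + (4*Q²)*(-80/(-3) + 20*(-3)) = Q + (4*Q²)*(-80*(-⅓) - 60) = Q + (4*Q²)*(80/3 - 60) = Q + (4*Q²)*(-100/3) = Q - 400*Q²/3)
x(r(1), 6)³ = 6³ = 216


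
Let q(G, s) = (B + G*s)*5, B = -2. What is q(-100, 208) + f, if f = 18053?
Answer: -85957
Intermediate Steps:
q(G, s) = -10 + 5*G*s (q(G, s) = (-2 + G*s)*5 = -10 + 5*G*s)
q(-100, 208) + f = (-10 + 5*(-100)*208) + 18053 = (-10 - 104000) + 18053 = -104010 + 18053 = -85957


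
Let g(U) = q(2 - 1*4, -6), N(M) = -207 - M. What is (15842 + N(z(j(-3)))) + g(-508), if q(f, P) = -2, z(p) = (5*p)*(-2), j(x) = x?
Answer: 15603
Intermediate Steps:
z(p) = -10*p
g(U) = -2
(15842 + N(z(j(-3)))) + g(-508) = (15842 + (-207 - (-10)*(-3))) - 2 = (15842 + (-207 - 1*30)) - 2 = (15842 + (-207 - 30)) - 2 = (15842 - 237) - 2 = 15605 - 2 = 15603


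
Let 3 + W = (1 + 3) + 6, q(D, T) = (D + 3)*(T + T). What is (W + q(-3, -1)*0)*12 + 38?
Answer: 122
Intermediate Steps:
q(D, T) = 2*T*(3 + D) (q(D, T) = (3 + D)*(2*T) = 2*T*(3 + D))
W = 7 (W = -3 + ((1 + 3) + 6) = -3 + (4 + 6) = -3 + 10 = 7)
(W + q(-3, -1)*0)*12 + 38 = (7 + (2*(-1)*(3 - 3))*0)*12 + 38 = (7 + (2*(-1)*0)*0)*12 + 38 = (7 + 0*0)*12 + 38 = (7 + 0)*12 + 38 = 7*12 + 38 = 84 + 38 = 122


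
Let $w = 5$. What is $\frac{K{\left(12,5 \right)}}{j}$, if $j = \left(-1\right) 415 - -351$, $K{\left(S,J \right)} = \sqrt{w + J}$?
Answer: $- \frac{\sqrt{10}}{64} \approx -0.049411$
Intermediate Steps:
$K{\left(S,J \right)} = \sqrt{5 + J}$
$j = -64$ ($j = -415 + 351 = -64$)
$\frac{K{\left(12,5 \right)}}{j} = \frac{\sqrt{5 + 5}}{-64} = \sqrt{10} \left(- \frac{1}{64}\right) = - \frac{\sqrt{10}}{64}$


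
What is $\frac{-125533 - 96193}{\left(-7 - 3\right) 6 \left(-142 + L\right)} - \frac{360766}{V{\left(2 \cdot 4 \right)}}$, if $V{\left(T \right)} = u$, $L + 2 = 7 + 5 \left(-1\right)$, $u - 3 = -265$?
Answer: $\frac{753908527}{558060} \approx 1350.9$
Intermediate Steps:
$u = -262$ ($u = 3 - 265 = -262$)
$L = 0$ ($L = -2 + \left(7 + 5 \left(-1\right)\right) = -2 + \left(7 - 5\right) = -2 + 2 = 0$)
$V{\left(T \right)} = -262$
$\frac{-125533 - 96193}{\left(-7 - 3\right) 6 \left(-142 + L\right)} - \frac{360766}{V{\left(2 \cdot 4 \right)}} = \frac{-125533 - 96193}{\left(-7 - 3\right) 6 \left(-142 + 0\right)} - \frac{360766}{-262} = \frac{-125533 - 96193}{\left(-10\right) 6 \left(-142\right)} - - \frac{180383}{131} = - \frac{221726}{\left(-60\right) \left(-142\right)} + \frac{180383}{131} = - \frac{221726}{8520} + \frac{180383}{131} = \left(-221726\right) \frac{1}{8520} + \frac{180383}{131} = - \frac{110863}{4260} + \frac{180383}{131} = \frac{753908527}{558060}$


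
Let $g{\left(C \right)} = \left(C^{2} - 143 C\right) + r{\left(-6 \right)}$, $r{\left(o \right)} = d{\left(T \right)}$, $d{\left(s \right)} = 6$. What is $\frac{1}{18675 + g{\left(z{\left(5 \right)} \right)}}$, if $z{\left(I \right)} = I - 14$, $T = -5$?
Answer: $\frac{1}{20049} \approx 4.9878 \cdot 10^{-5}$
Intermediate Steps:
$r{\left(o \right)} = 6$
$z{\left(I \right)} = -14 + I$
$g{\left(C \right)} = 6 + C^{2} - 143 C$ ($g{\left(C \right)} = \left(C^{2} - 143 C\right) + 6 = 6 + C^{2} - 143 C$)
$\frac{1}{18675 + g{\left(z{\left(5 \right)} \right)}} = \frac{1}{18675 + \left(6 + \left(-14 + 5\right)^{2} - 143 \left(-14 + 5\right)\right)} = \frac{1}{18675 + \left(6 + \left(-9\right)^{2} - -1287\right)} = \frac{1}{18675 + \left(6 + 81 + 1287\right)} = \frac{1}{18675 + 1374} = \frac{1}{20049}$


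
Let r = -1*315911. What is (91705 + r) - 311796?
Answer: -536002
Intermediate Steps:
r = -315911
(91705 + r) - 311796 = (91705 - 315911) - 311796 = -224206 - 311796 = -536002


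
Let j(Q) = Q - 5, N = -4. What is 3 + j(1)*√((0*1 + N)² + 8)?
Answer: 3 - 8*√6 ≈ -16.596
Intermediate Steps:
j(Q) = -5 + Q
3 + j(1)*√((0*1 + N)² + 8) = 3 + (-5 + 1)*√((0*1 - 4)² + 8) = 3 - 4*√((0 - 4)² + 8) = 3 - 4*√((-4)² + 8) = 3 - 4*√(16 + 8) = 3 - 8*√6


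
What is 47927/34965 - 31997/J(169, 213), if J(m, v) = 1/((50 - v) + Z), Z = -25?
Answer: 210329767667/34965 ≈ 6.0154e+6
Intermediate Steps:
J(m, v) = 1/(25 - v) (J(m, v) = 1/((50 - v) - 25) = 1/(25 - v))
47927/34965 - 31997/J(169, 213) = 47927/34965 - 31997/((-1/(-25 + 213))) = 47927*(1/34965) - 31997/((-1/188)) = 47927/34965 - 31997/((-1*1/188)) = 47927/34965 - 31997/(-1/188) = 47927/34965 - 31997*(-188) = 47927/34965 + 6015436 = 210329767667/34965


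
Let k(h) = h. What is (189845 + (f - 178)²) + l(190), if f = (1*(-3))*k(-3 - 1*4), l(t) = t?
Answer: 214684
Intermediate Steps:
f = 21 (f = (1*(-3))*(-3 - 1*4) = -3*(-3 - 4) = -3*(-7) = 21)
(189845 + (f - 178)²) + l(190) = (189845 + (21 - 178)²) + 190 = (189845 + (-157)²) + 190 = (189845 + 24649) + 190 = 214494 + 190 = 214684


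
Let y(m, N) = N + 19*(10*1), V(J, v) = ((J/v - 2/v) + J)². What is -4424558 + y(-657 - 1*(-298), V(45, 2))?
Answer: -17679783/4 ≈ -4.4199e+6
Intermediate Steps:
V(J, v) = (J - 2/v + J/v)² (V(J, v) = ((-2/v + J/v) + J)² = (J - 2/v + J/v)²)
y(m, N) = 190 + N (y(m, N) = N + 19*10 = N + 190 = 190 + N)
-4424558 + y(-657 - 1*(-298), V(45, 2)) = -4424558 + (190 + (-2 + 45 + 45*2)²/2²) = -4424558 + (190 + (-2 + 45 + 90)²/4) = -4424558 + (190 + (¼)*133²) = -4424558 + (190 + (¼)*17689) = -4424558 + (190 + 17689/4) = -4424558 + 18449/4 = -17679783/4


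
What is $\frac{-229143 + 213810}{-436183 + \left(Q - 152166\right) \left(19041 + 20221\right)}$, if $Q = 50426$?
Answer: $\frac{15333}{3994952063} \approx 3.8381 \cdot 10^{-6}$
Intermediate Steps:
$\frac{-229143 + 213810}{-436183 + \left(Q - 152166\right) \left(19041 + 20221\right)} = \frac{-229143 + 213810}{-436183 + \left(50426 - 152166\right) \left(19041 + 20221\right)} = - \frac{15333}{-436183 - 3994515880} = - \frac{15333}{-3994952063} = \left(-15333\right) \left(- \frac{1}{3994952063}\right) = \frac{15333}{3994952063}$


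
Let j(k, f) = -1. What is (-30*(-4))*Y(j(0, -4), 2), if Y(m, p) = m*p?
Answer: -240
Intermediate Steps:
(-30*(-4))*Y(j(0, -4), 2) = (-30*(-4))*(-1*2) = -10*(-12)*(-2) = 120*(-2) = -240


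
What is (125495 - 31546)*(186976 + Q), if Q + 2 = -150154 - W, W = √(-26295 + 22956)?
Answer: 3459202180 - 281847*I*√371 ≈ 3.4592e+9 - 5.4288e+6*I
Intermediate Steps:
W = 3*I*√371 (W = √(-3339) = 3*I*√371 ≈ 57.784*I)
Q = -150156 - 3*I*√371 (Q = -2 + (-150154 - 3*I*√371) = -150156 - 3*I*√371 ≈ -1.5016e+5 - 57.784*I)
(125495 - 31546)*(186976 + Q) = (125495 - 31546)*(186976 + (-150156 - 3*I*√371)) = 93949*(36820 - 3*I*√371) = 3459202180 - 281847*I*√371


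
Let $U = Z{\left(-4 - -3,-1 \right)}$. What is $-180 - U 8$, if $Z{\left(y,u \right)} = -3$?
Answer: $-156$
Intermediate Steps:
$U = -3$
$-180 - U 8 = -180 - \left(-3\right) 8 = -180 - -24 = -180 + 24 = -156$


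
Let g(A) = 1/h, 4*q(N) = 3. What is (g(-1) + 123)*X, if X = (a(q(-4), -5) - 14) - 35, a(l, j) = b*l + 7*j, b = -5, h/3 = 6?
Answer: -86385/8 ≈ -10798.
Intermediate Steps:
h = 18 (h = 3*6 = 18)
q(N) = 3/4 (q(N) = (1/4)*3 = 3/4)
g(A) = 1/18
a(l, j) = -5*l + 7*j
X = -351/4 (X = ((-5*3/4 + 7*(-5)) - 14) - 35 = ((-15/4 - 35) - 14) - 35 = (-155/4 - 14) - 35 = -211/4 - 35 = -351/4 ≈ -87.750)
(g(-1) + 123)*X = (1/18 + 123)*(-351/4) = (2215/18)*(-351/4) = -86385/8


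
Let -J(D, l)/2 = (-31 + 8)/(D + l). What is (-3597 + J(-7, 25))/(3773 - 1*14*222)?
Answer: -6470/1197 ≈ -5.4052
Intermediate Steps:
J(D, l) = 46/(D + l) (J(D, l) = -2*(-31 + 8)/(D + l) = -(-46)/(D + l) = 46/(D + l))
(-3597 + J(-7, 25))/(3773 - 1*14*222) = (-3597 + 46/(-7 + 25))/(3773 - 1*14*222) = (-3597 + 46/18)/(3773 - 14*222) = (-3597 + 46*(1/18))/(3773 - 3108) = (-3597 + 23/9)/665 = -32350/9*1/665 = -6470/1197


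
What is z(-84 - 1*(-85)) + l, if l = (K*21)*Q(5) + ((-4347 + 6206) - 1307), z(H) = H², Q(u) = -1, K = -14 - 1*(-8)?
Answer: 679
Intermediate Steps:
K = -6 (K = -14 + 8 = -6)
l = 678 (l = -6*21*(-1) + ((-4347 + 6206) - 1307) = -126*(-1) + (1859 - 1307) = 126 + 552 = 678)
z(-84 - 1*(-85)) + l = (-84 - 1*(-85))² + 678 = (-84 + 85)² + 678 = 1² + 678 = 1 + 678 = 679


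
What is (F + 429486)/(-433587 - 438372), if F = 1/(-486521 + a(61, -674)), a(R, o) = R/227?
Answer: -47432522313889/96299331583554 ≈ -0.49255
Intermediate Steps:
a(R, o) = R/227 (a(R, o) = R*(1/227) = R/227)
F = -227/110440206 (F = 1/(-486521 + (1/227)*61) = 1/(-486521 + 61/227) = 1/(-110440206/227) = -227/110440206 ≈ -2.0554e-6)
(F + 429486)/(-433587 - 438372) = (-227/110440206 + 429486)/(-433587 - 438372) = (47432522313889/110440206)/(-871959) = (47432522313889/110440206)*(-1/871959) = -47432522313889/96299331583554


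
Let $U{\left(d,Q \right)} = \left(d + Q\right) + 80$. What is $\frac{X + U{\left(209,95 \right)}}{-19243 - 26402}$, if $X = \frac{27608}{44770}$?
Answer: $- \frac{8609644}{1021763325} \approx -0.0084263$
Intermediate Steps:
$X = \frac{13804}{22385}$ ($X = 27608 \cdot \frac{1}{44770} = \frac{13804}{22385} \approx 0.61666$)
$U{\left(d,Q \right)} = 80 + Q + d$ ($U{\left(d,Q \right)} = \left(Q + d\right) + 80 = 80 + Q + d$)
$\frac{X + U{\left(209,95 \right)}}{-19243 - 26402} = \frac{\frac{13804}{22385} + \left(80 + 95 + 209\right)}{-19243 - 26402} = \frac{\frac{13804}{22385} + 384}{-45645} = \frac{8609644}{22385} \left(- \frac{1}{45645}\right) = - \frac{8609644}{1021763325}$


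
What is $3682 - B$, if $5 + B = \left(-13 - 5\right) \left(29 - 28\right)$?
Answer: $3705$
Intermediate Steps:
$B = -23$ ($B = -5 + \left(-13 - 5\right) \left(29 - 28\right) = -5 + \left(-13 - 5\right) 1 = -5 - 18 = -23$)
$3682 - B = 3682 - -23 = 3682 + 23 = 3705$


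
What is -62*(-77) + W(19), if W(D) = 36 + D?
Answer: 4829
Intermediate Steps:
-62*(-77) + W(19) = -62*(-77) + (36 + 19) = 4774 + 55 = 4829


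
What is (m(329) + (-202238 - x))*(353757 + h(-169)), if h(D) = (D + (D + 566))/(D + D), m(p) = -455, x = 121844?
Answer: -19402385803803/169 ≈ -1.1481e+11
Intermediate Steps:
h(D) = (566 + 2*D)/(2*D) (h(D) = (D + (566 + D))/((2*D)) = (566 + 2*D)*(1/(2*D)) = (566 + 2*D)/(2*D))
(m(329) + (-202238 - x))*(353757 + h(-169)) = (-455 + (-202238 - 1*121844))*(353757 + (283 - 169)/(-169)) = (-455 + (-202238 - 121844))*(353757 - 1/169*114) = (-455 - 324082)*(353757 - 114/169) = -324537*59784819/169 = -19402385803803/169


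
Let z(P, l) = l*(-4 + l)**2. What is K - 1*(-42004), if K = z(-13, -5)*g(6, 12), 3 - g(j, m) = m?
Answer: 45649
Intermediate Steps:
g(j, m) = 3 - m
K = 3645 (K = (-5*(-4 - 5)**2)*(3 - 1*12) = (-5*(-9)**2)*(3 - 12) = -5*81*(-9) = -405*(-9) = 3645)
K - 1*(-42004) = 3645 - 1*(-42004) = 3645 + 42004 = 45649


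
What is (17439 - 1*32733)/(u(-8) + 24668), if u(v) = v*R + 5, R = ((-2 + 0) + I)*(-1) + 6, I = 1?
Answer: -15294/24617 ≈ -0.62128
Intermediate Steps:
R = 7 (R = ((-2 + 0) + 1)*(-1) + 6 = (-2 + 1)*(-1) + 6 = -1*(-1) + 6 = 1 + 6 = 7)
u(v) = 5 + 7*v (u(v) = v*7 + 5 = 7*v + 5 = 5 + 7*v)
(17439 - 1*32733)/(u(-8) + 24668) = (17439 - 1*32733)/((5 + 7*(-8)) + 24668) = (17439 - 32733)/((5 - 56) + 24668) = -15294/(-51 + 24668) = -15294/24617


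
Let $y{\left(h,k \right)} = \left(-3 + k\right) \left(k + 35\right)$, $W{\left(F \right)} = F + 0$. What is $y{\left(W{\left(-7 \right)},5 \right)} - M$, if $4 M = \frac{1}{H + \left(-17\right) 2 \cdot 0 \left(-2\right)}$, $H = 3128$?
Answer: $\frac{1000959}{12512} \approx 80.0$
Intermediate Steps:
$W{\left(F \right)} = F$
$y{\left(h,k \right)} = \left(-3 + k\right) \left(35 + k\right)$
$M = \frac{1}{12512}$ ($M = \frac{1}{4 \left(3128 + \left(-17\right) 2 \cdot 0 \left(-2\right)\right)} = \frac{1}{4 \left(3128 - 0\right)} = \frac{1}{4 \left(3128 + 0\right)} = \frac{1}{4 \cdot 3128} = \frac{1}{4} \cdot \frac{1}{3128} = \frac{1}{12512} \approx 7.9923 \cdot 10^{-5}$)
$y{\left(W{\left(-7 \right)},5 \right)} - M = \left(-105 + 5^{2} + 32 \cdot 5\right) - \frac{1}{12512} = \left(-105 + 25 + 160\right) - \frac{1}{12512} = 80 - \frac{1}{12512} = \frac{1000959}{12512}$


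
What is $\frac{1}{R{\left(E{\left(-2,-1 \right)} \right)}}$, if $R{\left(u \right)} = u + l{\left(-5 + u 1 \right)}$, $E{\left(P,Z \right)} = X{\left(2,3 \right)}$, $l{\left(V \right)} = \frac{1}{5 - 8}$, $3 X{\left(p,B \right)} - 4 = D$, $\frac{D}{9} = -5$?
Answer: $- \frac{1}{14} \approx -0.071429$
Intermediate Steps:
$D = -45$ ($D = 9 \left(-5\right) = -45$)
$X{\left(p,B \right)} = - \frac{41}{3}$ ($X{\left(p,B \right)} = \frac{4}{3} + \frac{1}{3} \left(-45\right) = \frac{4}{3} - 15 = - \frac{41}{3}$)
$l{\left(V \right)} = - \frac{1}{3}$ ($l{\left(V \right)} = \frac{1}{-3} = - \frac{1}{3}$)
$E{\left(P,Z \right)} = - \frac{41}{3}$
$R{\left(u \right)} = - \frac{1}{3} + u$ ($R{\left(u \right)} = u - \frac{1}{3} = - \frac{1}{3} + u$)
$\frac{1}{R{\left(E{\left(-2,-1 \right)} \right)}} = \frac{1}{- \frac{1}{3} - \frac{41}{3}} = \frac{1}{-14} = - \frac{1}{14}$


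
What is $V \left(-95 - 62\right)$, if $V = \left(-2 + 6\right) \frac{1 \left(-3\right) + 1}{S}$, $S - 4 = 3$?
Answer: $\frac{1256}{7} \approx 179.43$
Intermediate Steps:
$S = 7$ ($S = 4 + 3 = 7$)
$V = - \frac{8}{7}$ ($V = \left(-2 + 6\right) \frac{1 \left(-3\right) + 1}{7} = 4 \left(-3 + 1\right) \frac{1}{7} = 4 \left(\left(-2\right) \frac{1}{7}\right) = 4 \left(- \frac{2}{7}\right) = - \frac{8}{7} \approx -1.1429$)
$V \left(-95 - 62\right) = - \frac{8 \left(-95 - 62\right)}{7} = \left(- \frac{8}{7}\right) \left(-157\right) = \frac{1256}{7}$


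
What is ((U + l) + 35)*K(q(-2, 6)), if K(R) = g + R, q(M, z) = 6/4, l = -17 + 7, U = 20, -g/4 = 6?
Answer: -2025/2 ≈ -1012.5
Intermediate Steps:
g = -24 (g = -4*6 = -24)
l = -10
q(M, z) = 3/2 (q(M, z) = 6*(1/4) = 3/2)
K(R) = -24 + R
((U + l) + 35)*K(q(-2, 6)) = ((20 - 10) + 35)*(-24 + 3/2) = (10 + 35)*(-45/2) = 45*(-45/2) = -2025/2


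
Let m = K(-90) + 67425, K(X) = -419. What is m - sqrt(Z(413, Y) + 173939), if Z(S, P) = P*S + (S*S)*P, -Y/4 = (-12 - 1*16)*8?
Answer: 67006 - sqrt(153373811) ≈ 54622.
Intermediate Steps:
Y = 896 (Y = -4*(-12 - 1*16)*8 = -4*(-12 - 16)*8 = -(-112)*8 = -4*(-224) = 896)
Z(S, P) = P*S + P*S**2 (Z(S, P) = P*S + S**2*P = P*S + P*S**2)
m = 67006 (m = -419 + 67425 = 67006)
m - sqrt(Z(413, Y) + 173939) = 67006 - sqrt(896*413*(1 + 413) + 173939) = 67006 - sqrt(896*413*414 + 173939) = 67006 - sqrt(153199872 + 173939) = 67006 - sqrt(153373811)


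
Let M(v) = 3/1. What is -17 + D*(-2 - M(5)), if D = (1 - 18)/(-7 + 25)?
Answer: -221/18 ≈ -12.278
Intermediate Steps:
M(v) = 3 (M(v) = 3*1 = 3)
D = -17/18 ≈ -0.94444
-17 + D*(-2 - M(5)) = -17 - 17*(-2 - 1*3)/18 = -17 - 17*(-2 - 3)/18 = -17 - 17/18*(-5) = -17 + 85/18 = -221/18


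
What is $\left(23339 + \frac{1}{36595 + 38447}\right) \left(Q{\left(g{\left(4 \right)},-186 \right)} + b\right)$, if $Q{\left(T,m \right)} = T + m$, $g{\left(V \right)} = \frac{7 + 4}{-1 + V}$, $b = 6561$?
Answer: $\frac{16757445326752}{112563} \approx 1.4887 \cdot 10^{8}$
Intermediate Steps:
$g{\left(V \right)} = \frac{11}{-1 + V}$
$\left(23339 + \frac{1}{36595 + 38447}\right) \left(Q{\left(g{\left(4 \right)},-186 \right)} + b\right) = \left(23339 + \frac{1}{36595 + 38447}\right) \left(\left(\frac{11}{-1 + 4} - 186\right) + 6561\right) = \left(23339 + \frac{1}{75042}\right) \left(\left(\frac{11}{3} - 186\right) + 6561\right) = \left(23339 + \frac{1}{75042}\right) \left(\left(11 \cdot \frac{1}{3} - 186\right) + 6561\right) = \frac{1751405239 \left(\left(\frac{11}{3} - 186\right) + 6561\right)}{75042} = \frac{1751405239 \left(- \frac{547}{3} + 6561\right)}{75042} = \frac{1751405239}{75042} \cdot \frac{19136}{3} = \frac{16757445326752}{112563}$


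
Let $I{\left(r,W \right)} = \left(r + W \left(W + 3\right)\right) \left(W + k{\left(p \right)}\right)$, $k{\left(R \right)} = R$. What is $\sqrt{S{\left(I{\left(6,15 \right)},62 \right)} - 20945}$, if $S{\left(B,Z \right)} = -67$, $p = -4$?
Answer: $2 i \sqrt{5253} \approx 144.96 i$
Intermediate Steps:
$I{\left(r,W \right)} = \left(-4 + W\right) \left(r + W \left(3 + W\right)\right)$ ($I{\left(r,W \right)} = \left(r + W \left(W + 3\right)\right) \left(W - 4\right) = \left(r + W \left(3 + W\right)\right) \left(-4 + W\right) = \left(-4 + W\right) \left(r + W \left(3 + W\right)\right)$)
$\sqrt{S{\left(I{\left(6,15 \right)},62 \right)} - 20945} = \sqrt{-67 - 20945} = \sqrt{-21012} = 2 i \sqrt{5253}$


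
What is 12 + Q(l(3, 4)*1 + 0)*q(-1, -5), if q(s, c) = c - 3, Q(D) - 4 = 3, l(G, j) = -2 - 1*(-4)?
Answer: -44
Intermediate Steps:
l(G, j) = 2 (l(G, j) = -2 + 4 = 2)
Q(D) = 7 (Q(D) = 4 + 3 = 7)
q(s, c) = -3 + c
12 + Q(l(3, 4)*1 + 0)*q(-1, -5) = 12 + 7*(-3 - 5) = 12 + 7*(-8) = 12 - 56 = -44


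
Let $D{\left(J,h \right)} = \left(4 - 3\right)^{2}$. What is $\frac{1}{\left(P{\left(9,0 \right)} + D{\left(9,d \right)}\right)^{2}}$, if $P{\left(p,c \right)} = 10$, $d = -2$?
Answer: $\frac{1}{121} \approx 0.0082645$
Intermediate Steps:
$D{\left(J,h \right)} = 1$ ($D{\left(J,h \right)} = 1^{2} = 1$)
$\frac{1}{\left(P{\left(9,0 \right)} + D{\left(9,d \right)}\right)^{2}} = \frac{1}{\left(10 + 1\right)^{2}} = \frac{1}{11^{2}} = \frac{1}{121}$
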